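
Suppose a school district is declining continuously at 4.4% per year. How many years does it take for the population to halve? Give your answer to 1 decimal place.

half-life ≈ 15.8 years

half-life = ln(2) / |r| = 0.69315 / 0.044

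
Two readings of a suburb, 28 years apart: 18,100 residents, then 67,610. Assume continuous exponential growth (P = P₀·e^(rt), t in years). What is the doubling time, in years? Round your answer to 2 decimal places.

r = ln(67610/18100) / 28 = ln(3.73536) / 28 ≈ 0.047066 per year
doubling time = ln 2 / |r| = 0.69315 / 0.047066

doubling time ≈ 14.73 years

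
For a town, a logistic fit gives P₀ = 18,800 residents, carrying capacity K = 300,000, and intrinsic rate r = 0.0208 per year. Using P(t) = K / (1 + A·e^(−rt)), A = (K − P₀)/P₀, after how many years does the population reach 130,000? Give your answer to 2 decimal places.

A = (300000 − 18800)/18800 = 14.95745
130000 = 300000/(1 + 14.95745·e^(−0.0208t)) → 1 + 14.95745·e^(−0.0208t) = 2.30769
e^(−0.0208t) = 0.087428 → t = ln(11.43805)/0.0208 = 2.43695/0.0208

t ≈ 117.16 years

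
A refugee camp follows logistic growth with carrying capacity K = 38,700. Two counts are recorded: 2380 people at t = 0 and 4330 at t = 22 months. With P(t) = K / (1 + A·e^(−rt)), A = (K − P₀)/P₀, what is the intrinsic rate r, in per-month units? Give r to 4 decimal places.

A = (38700 − 2380)/2380 = 15.2605
4330 = 38700/(1 + 15.2605·e^(−r·22)) → e^(−22r) = (8.93764 − 1)/15.2605 = 0.520143
r = −ln(0.520143)/22 = 0.65365/22

r ≈ 0.0297 per month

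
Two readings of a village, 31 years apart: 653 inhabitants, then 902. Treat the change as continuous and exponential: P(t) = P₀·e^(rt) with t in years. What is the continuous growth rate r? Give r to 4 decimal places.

902 = 653 · e^(r·31)
e^(31r) = 902/653 = 1.38132
r = ln(1.38132) / 31 = 0.32304 / 31

r ≈ 0.0104 per year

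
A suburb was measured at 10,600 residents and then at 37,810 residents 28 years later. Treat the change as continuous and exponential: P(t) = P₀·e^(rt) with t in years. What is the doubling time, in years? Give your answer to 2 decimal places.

r = ln(37810/10600) / 28 = ln(3.56698) / 28 ≈ 0.045419 per year
doubling time = ln 2 / |r| = 0.69315 / 0.045419

doubling time ≈ 15.26 years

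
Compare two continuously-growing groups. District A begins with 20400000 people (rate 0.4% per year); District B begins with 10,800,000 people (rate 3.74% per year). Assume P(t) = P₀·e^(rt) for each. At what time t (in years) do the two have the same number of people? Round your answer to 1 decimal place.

t ≈ 19.0 years

20400000·e^(0.004t) = 10800000·e^(0.0374t)
20400000/10800000 = e^((0.0374 − 0.004)t) → ln(1.88889) = 0.0334·t
t = 0.63599 / 0.0334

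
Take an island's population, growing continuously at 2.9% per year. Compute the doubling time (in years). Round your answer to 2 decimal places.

doubling time = ln(2) / |r| = 0.69315 / 0.029

doubling time ≈ 23.90 years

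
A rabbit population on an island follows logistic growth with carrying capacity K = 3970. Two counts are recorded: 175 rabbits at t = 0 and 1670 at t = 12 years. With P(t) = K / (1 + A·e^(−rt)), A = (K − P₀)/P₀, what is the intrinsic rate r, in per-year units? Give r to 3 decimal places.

A = (3970 − 175)/175 = 21.68571
1670 = 3970/(1 + 21.68571·e^(−r·12)) → e^(−12r) = (2.37725 − 1)/21.68571 = 0.063509
r = −ln(0.063509)/12 = 2.75657/12

r ≈ 0.230 per year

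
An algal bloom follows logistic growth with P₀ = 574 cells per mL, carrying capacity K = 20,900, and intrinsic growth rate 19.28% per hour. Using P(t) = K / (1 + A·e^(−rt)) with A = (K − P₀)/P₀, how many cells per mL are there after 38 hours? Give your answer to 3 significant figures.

A = (20900 − 574)/574 = 35.41115
P(38) = 20900 / (1 + 35.41115·e^(−0.1928·38)) = 20900 / (1 + 35.41115·0.000658)
= 20900 / 1.0233 ≈ 20424.15

≈ 20,400 cells per mL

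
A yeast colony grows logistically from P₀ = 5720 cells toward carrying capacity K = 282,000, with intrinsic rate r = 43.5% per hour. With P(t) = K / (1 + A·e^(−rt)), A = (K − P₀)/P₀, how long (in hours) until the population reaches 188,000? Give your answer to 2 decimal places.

A = (282000 − 5720)/5720 = 48.3007
188000 = 282000/(1 + 48.3007·e^(−0.435t)) → 1 + 48.3007·e^(−0.435t) = 1.5
e^(−0.435t) = 0.010352 → t = ln(96.6014)/0.435 = 4.57059/0.435

t ≈ 10.51 hours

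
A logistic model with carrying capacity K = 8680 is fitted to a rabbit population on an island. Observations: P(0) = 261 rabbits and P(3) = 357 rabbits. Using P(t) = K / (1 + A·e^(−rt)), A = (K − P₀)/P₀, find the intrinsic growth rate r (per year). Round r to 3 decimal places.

A = (8680 − 261)/261 = 32.2567
357 = 8680/(1 + 32.2567·e^(−r·3)) → e^(−3r) = (24.31373 − 1)/32.2567 = 0.722756
r = −ln(0.722756)/3 = 0.32468/3

r ≈ 0.108 per year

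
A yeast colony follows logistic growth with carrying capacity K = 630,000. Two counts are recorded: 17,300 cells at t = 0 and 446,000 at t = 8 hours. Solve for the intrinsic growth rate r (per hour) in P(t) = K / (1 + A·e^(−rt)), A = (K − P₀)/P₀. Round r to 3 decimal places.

A = (630000 − 17300)/17300 = 35.41618
446000 = 630000/(1 + 35.41618·e^(−r·8)) → e^(−8r) = (1.41256 − 1)/35.41618 = 0.011649
r = −ln(0.011649)/8 = 4.45255/8

r ≈ 0.557 per hour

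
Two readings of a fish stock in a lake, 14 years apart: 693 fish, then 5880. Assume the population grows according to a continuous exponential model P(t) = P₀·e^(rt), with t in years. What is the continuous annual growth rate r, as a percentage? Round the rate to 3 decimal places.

5880 = 693 · e^(r·14)
e^(14r) = 5880/693 = 8.48485
r = ln(8.48485) / 14 = 2.13828 / 14

r ≈ 15.273% per year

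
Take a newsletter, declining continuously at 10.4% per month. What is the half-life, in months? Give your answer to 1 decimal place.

half-life ≈ 6.7 months

half-life = ln(2) / |r| = 0.69315 / 0.104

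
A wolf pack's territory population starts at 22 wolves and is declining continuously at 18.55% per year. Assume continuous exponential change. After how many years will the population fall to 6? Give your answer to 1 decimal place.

6 = 22 · e^(-0.1855·t)
t = ln(6/22) / -0.1855 = ln(0.27273) / -0.1855 = -1.29928 / -0.1855

t ≈ 7.0 years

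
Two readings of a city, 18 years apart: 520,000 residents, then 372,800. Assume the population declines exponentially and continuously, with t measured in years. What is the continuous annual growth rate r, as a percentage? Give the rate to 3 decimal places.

r ≈ -1.849% per year

372800 = 520000 · e^(r·18)
e^(18r) = 372800/520000 = 0.71692
r = ln(0.71692) / 18 = -0.33279 / 18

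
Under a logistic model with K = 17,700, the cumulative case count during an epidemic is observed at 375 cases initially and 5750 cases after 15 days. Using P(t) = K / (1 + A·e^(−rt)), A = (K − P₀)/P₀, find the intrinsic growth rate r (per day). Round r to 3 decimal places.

r ≈ 0.207 per day

A = (17700 − 375)/375 = 46.2
5750 = 17700/(1 + 46.2·e^(−r·15)) → e^(−15r) = (3.07826 − 1)/46.2 = 0.044984
r = −ln(0.044984)/15 = 3.10145/15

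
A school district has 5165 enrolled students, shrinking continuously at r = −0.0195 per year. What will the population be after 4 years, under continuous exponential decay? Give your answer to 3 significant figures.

P(4) = 5165 · e^(-0.0195·4) = 5165 · e^(-0.078)
= 5165 · 0.92496 ≈ 4777.44

≈ 4,780 enrolled students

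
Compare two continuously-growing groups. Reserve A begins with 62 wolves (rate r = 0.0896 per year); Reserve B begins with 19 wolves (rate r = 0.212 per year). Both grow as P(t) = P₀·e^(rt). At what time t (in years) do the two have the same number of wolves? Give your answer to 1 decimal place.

t ≈ 9.7 years

62·e^(0.0896t) = 19·e^(0.212t)
62/19 = e^((0.212 − 0.0896)t) → ln(3.26316) = 0.1224·t
t = 1.1827 / 0.1224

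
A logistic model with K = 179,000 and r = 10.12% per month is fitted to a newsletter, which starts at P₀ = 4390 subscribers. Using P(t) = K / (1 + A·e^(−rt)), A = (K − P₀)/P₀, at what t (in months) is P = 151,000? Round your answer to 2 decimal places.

t ≈ 53.05 months

A = (179000 − 4390)/4390 = 39.77449
151000 = 179000/(1 + 39.77449·e^(−0.1012t)) → 1 + 39.77449·e^(−0.1012t) = 1.18543
e^(−0.1012t) = 0.004662 → t = ln(214.49813)/0.1012 = 5.3683/0.1012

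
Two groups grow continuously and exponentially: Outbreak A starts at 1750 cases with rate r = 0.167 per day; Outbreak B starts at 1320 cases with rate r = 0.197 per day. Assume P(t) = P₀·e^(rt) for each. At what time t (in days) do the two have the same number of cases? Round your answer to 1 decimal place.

1750·e^(0.167t) = 1320·e^(0.197t)
1750/1320 = e^((0.197 − 0.167)t) → ln(1.32576) = 0.03·t
t = 0.28198 / 0.03

t ≈ 9.4 days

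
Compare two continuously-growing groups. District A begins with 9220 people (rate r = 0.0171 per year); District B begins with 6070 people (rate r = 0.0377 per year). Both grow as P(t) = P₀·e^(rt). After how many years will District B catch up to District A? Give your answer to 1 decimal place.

t ≈ 20.3 years

9220·e^(0.0171t) = 6070·e^(0.0377t)
9220/6070 = e^((0.0377 − 0.0171)t) → ln(1.51895) = 0.0206·t
t = 0.41802 / 0.0206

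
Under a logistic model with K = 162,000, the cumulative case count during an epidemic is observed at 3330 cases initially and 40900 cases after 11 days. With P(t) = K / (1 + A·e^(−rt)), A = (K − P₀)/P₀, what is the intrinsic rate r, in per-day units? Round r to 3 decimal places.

r ≈ 0.253 per day

A = (162000 − 3330)/3330 = 47.64865
40900 = 162000/(1 + 47.64865·e^(−r·11)) → e^(−11r) = (3.96088 − 1)/47.64865 = 0.06214
r = −ln(0.06214)/11 = 2.77837/11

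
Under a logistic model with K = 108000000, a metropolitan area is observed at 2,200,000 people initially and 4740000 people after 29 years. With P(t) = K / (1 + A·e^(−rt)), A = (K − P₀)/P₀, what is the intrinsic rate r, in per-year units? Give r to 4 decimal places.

A = (108000000 − 2200000)/2200000 = 48.09091
4740000 = 108000000/(1 + 48.09091·e^(−r·29)) → e^(−29r) = (22.78481 − 1)/48.09091 = 0.452992
r = −ln(0.452992)/29 = 0.79188/29

r ≈ 0.0273 per year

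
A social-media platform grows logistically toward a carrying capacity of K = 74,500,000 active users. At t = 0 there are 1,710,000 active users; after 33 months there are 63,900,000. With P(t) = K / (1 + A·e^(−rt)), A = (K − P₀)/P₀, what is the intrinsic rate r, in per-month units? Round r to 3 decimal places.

r ≈ 0.168 per month

A = (74500000 − 1710000)/1710000 = 42.56725
63900000 = 74500000/(1 + 42.56725·e^(−r·33)) → e^(−33r) = (1.16588 − 1)/42.56725 = 0.003897
r = −ln(0.003897)/33 = 5.54755/33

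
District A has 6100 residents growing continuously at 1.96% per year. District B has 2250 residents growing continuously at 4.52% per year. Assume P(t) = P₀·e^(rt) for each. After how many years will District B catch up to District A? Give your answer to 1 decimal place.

6100·e^(0.0196t) = 2250·e^(0.0452t)
6100/2250 = e^((0.0452 − 0.0196)t) → ln(2.71111) = 0.0256·t
t = 0.99736 / 0.0256

t ≈ 39.0 years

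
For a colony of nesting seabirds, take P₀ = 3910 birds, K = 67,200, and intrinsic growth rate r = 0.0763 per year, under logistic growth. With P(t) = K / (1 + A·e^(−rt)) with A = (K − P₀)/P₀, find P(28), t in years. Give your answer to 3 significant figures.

A = (67200 − 3910)/3910 = 16.1867
P(28) = 67200 / (1 + 16.1867·e^(−0.0763·28)) = 67200 / (1 + 16.1867·0.118079)
= 67200 / 2.91131 ≈ 23082.38

≈ 23,100 birds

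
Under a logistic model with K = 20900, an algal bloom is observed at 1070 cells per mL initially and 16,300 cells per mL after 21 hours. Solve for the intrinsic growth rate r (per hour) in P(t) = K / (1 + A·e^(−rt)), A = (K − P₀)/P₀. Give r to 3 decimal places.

A = (20900 − 1070)/1070 = 18.53271
16300 = 20900/(1 + 18.53271·e^(−r·21)) → e^(−21r) = (1.28221 − 1)/18.53271 = 0.015228
r = −ln(0.015228)/21 = 4.18465/21

r ≈ 0.199 per hour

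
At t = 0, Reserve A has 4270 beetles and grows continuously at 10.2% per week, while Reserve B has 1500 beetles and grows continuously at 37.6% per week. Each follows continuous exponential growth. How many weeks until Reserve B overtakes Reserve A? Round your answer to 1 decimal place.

t ≈ 3.8 weeks

4270·e^(0.102t) = 1500·e^(0.376t)
4270/1500 = e^((0.376 − 0.102)t) → ln(2.84667) = 0.274·t
t = 1.04615 / 0.274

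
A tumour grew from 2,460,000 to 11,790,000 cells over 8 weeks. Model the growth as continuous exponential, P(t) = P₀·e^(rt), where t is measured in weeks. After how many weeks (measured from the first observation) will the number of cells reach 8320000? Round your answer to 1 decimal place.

t ≈ 6.2 weeks

r = ln(11790000/2460000) / 8 ≈ 0.195886 per week
t = ln(8320000/2460000) / r = 1.2185 / 0.195886 ≈ 6.22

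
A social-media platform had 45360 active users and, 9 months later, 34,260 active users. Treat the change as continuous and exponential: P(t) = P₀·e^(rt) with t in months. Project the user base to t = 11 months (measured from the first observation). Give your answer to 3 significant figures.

≈ 32,200 active users

r = ln(34260/45360) / 9 ≈ -0.031184 per month
P(11) = 45360 · e^(-0.031184·11) = 45360 · 0.70962 ≈ 32188.57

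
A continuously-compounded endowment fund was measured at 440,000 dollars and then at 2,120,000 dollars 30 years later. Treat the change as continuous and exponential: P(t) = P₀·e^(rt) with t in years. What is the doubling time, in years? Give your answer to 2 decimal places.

r = ln(2120000/440000) / 30 = ln(4.81818) / 30 ≈ 0.052413 per year
doubling time = ln 2 / |r| = 0.69315 / 0.052413

doubling time ≈ 13.22 years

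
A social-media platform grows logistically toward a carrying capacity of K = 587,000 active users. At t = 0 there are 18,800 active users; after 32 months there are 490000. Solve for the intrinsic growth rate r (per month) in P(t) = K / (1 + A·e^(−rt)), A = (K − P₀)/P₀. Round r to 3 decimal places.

r ≈ 0.157 per month

A = (587000 − 18800)/18800 = 30.2234
490000 = 587000/(1 + 30.2234·e^(−r·32)) → e^(−32r) = (1.19796 − 1)/30.2234 = 0.00655
r = −ln(0.00655)/32 = 5.02831/32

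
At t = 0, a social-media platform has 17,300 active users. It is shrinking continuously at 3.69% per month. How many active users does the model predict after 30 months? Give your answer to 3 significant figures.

P(30) = 17300 · e^(-0.0369·30) = 17300 · e^(-1.107)
= 17300 · 0.33055 ≈ 5718.5

≈ 5,720 active users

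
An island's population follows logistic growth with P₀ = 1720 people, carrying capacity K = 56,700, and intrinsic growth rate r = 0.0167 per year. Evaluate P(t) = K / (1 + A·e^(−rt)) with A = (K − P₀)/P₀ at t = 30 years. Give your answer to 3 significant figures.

≈ 2,780 people

A = (56700 − 1720)/1720 = 31.96512
P(30) = 56700 / (1 + 31.96512·e^(−0.0167·30)) = 56700 / (1 + 31.96512·0.605924)
= 56700 / 20.36844 ≈ 2783.72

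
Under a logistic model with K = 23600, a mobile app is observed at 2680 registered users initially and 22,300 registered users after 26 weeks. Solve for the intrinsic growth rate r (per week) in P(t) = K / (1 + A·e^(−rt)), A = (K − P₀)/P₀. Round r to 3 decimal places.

r ≈ 0.188 per week

A = (23600 − 2680)/2680 = 7.80597
22300 = 23600/(1 + 7.80597·e^(−r·26)) → e^(−26r) = (1.0583 − 1)/7.80597 = 0.007468
r = −ln(0.007468)/26 = 4.89711/26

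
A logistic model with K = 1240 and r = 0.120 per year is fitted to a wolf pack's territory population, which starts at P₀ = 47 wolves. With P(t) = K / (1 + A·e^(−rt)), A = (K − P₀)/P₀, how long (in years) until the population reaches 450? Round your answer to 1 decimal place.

t ≈ 22.3 years

A = (1240 − 47)/47 = 25.38298
450 = 1240/(1 + 25.38298·e^(−0.12t)) → 1 + 25.38298·e^(−0.12t) = 2.75556
e^(−0.12t) = 0.069163 → t = ln(14.45866)/0.12 = 2.67129/0.12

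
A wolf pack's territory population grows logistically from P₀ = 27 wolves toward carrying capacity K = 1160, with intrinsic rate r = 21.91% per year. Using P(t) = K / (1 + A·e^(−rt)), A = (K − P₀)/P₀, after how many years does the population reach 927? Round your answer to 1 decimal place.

t ≈ 23.4 years

A = (1160 − 27)/27 = 41.96296
927 = 1160/(1 + 41.96296·e^(−0.2191t)) → 1 + 41.96296·e^(−0.2191t) = 1.25135
e^(−0.2191t) = 0.00599 → t = ln(166.95136)/0.2191 = 5.1177/0.2191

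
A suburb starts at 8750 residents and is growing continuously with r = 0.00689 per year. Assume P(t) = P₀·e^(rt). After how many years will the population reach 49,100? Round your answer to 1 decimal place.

t ≈ 250.3 years

49100 = 8750 · e^(0.00689·t)
t = ln(49100/8750) / 0.00689 = ln(5.61143) / 0.00689 = 1.72481 / 0.00689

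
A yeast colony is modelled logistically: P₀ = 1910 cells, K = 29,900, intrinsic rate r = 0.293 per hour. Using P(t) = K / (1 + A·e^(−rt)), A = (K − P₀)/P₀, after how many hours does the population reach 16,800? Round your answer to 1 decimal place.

t ≈ 10.0 hours

A = (29900 − 1910)/1910 = 14.65445
16800 = 29900/(1 + 14.65445·e^(−0.293t)) → 1 + 14.65445·e^(−0.293t) = 1.77976
e^(−0.293t) = 0.05321 → t = ln(18.79349)/0.293 = 2.93351/0.293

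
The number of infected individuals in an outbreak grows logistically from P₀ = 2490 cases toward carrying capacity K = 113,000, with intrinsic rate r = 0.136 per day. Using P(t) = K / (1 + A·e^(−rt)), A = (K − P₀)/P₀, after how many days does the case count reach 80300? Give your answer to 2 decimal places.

A = (113000 − 2490)/2490 = 44.38153
80300 = 113000/(1 + 44.38153·e^(−0.136t)) → 1 + 44.38153·e^(−0.136t) = 1.40722
e^(−0.136t) = 0.009176 → t = ln(108.98583)/0.136 = 4.69122/0.136

t ≈ 34.49 days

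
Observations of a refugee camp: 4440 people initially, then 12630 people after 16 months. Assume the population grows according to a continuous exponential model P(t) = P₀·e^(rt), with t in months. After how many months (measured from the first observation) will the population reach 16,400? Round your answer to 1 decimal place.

t ≈ 20.0 months

r = ln(12630/4440) / 16 ≈ 0.065339 per month
t = ln(16400/4440) / r = 1.30663 / 0.065339 ≈ 19.998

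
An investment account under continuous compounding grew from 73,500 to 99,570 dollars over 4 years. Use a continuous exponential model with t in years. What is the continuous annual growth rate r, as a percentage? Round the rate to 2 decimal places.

99570 = 73500 · e^(r·4)
e^(4r) = 99570/73500 = 1.35469
r = ln(1.35469) / 4 = 0.30358 / 4

r ≈ 7.59% per year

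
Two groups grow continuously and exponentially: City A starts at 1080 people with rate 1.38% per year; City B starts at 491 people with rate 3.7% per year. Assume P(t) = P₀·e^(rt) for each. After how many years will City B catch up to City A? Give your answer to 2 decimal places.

1080·e^(0.0138t) = 491·e^(0.037t)
1080/491 = e^((0.037 − 0.0138)t) → ln(2.19959) = 0.0232·t
t = 0.78827 / 0.0232

t ≈ 33.98 years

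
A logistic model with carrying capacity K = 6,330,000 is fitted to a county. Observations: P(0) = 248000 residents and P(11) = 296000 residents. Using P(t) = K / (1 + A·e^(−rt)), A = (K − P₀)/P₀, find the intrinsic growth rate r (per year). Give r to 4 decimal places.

A = (6330000 − 248000)/248000 = 24.52419
296000 = 6330000/(1 + 24.52419·e^(−r·11)) → e^(−11r) = (21.38514 − 1)/24.52419 = 0.831226
r = −ln(0.831226)/11 = 0.18485/11

r ≈ 0.0168 per year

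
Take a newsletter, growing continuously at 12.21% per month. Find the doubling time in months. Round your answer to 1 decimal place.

doubling time ≈ 5.7 months

doubling time = ln(2) / |r| = 0.69315 / 0.1221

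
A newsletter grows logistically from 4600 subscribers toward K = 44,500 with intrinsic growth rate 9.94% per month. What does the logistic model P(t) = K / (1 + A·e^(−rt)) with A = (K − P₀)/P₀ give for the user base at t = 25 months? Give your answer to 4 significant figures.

A = (44500 − 4600)/4600 = 8.67391
P(25) = 44500 / (1 + 8.67391·e^(−0.0994·25)) = 44500 / (1 + 8.67391·0.083326)
= 44500 / 1.72276 ≈ 25830.66

≈ 25,830 subscribers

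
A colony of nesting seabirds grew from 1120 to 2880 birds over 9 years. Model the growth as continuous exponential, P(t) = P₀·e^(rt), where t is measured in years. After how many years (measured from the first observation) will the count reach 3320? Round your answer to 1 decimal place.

t ≈ 10.4 years

r = ln(2880/1120) / 9 ≈ 0.10494 per year
t = ln(3320/1120) / r = 1.08664 / 0.10494 ≈ 10.355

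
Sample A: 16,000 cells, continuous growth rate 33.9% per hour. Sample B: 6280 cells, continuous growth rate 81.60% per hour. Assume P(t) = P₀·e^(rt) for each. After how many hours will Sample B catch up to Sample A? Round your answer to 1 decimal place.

16000·e^(0.339t) = 6280·e^(0.816t)
16000/6280 = e^((0.816 − 0.339)t) → ln(2.54777) = 0.477·t
t = 0.93522 / 0.477

t ≈ 2.0 hours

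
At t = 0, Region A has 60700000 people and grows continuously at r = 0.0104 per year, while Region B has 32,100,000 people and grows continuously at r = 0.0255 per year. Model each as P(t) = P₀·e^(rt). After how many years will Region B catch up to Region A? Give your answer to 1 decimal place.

t ≈ 42.2 years

60700000·e^(0.0104t) = 32100000·e^(0.0255t)
60700000/32100000 = e^((0.0255 − 0.0104)t) → ln(1.89097) = 0.0151·t
t = 0.63709 / 0.0151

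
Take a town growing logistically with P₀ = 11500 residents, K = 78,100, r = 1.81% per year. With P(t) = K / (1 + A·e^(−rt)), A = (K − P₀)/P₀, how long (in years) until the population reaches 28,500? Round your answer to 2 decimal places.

t ≈ 66.42 years

A = (78100 − 11500)/11500 = 5.7913
28500 = 78100/(1 + 5.7913·e^(−0.0181t)) → 1 + 5.7913·e^(−0.0181t) = 2.74035
e^(−0.0181t) = 0.300511 → t = ln(3.32766)/0.0181 = 1.20227/0.0181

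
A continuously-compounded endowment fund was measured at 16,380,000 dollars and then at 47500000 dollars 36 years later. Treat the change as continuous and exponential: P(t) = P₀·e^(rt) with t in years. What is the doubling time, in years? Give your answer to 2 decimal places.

doubling time ≈ 23.44 years

r = ln(47500000/16380000) / 36 = ln(2.89988) / 36 ≈ 0.029574 per year
doubling time = ln 2 / |r| = 0.69315 / 0.029574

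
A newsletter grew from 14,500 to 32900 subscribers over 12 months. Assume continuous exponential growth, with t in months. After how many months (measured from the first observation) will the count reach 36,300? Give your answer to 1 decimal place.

t ≈ 13.4 months

r = ln(32900/14500) / 12 ≈ 0.068277 per month
t = ln(36300/14500) / r = 0.91767 / 0.068277 ≈ 13.44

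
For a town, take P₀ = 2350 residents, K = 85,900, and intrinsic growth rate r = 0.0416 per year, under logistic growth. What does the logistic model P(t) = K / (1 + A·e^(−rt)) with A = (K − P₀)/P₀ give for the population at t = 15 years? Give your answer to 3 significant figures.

≈ 4,280 residents

A = (85900 − 2350)/2350 = 35.55319
P(15) = 85900 / (1 + 35.55319·e^(−0.0416·15)) = 85900 / (1 + 35.55319·0.535797)
= 85900 / 20.04929 ≈ 4284.44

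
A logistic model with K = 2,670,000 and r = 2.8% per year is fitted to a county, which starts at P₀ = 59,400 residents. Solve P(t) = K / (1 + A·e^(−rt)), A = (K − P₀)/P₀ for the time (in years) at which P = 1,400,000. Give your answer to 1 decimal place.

A = (2670000 − 59400)/59400 = 43.94949
1400000 = 2670000/(1 + 43.94949·e^(−0.028t)) → 1 + 43.94949·e^(−0.028t) = 1.90714
e^(−0.028t) = 0.020641 → t = ln(48.44826)/0.028 = 3.8805/0.028

t ≈ 138.6 years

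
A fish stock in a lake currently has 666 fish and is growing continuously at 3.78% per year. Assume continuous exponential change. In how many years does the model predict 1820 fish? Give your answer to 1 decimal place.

1820 = 666 · e^(0.0378·t)
t = ln(1820/666) / 0.0378 = ln(2.73273) / 0.0378 = 1.0053 / 0.0378

t ≈ 26.6 years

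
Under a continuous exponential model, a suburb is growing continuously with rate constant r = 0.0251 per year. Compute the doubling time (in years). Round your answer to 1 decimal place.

doubling time ≈ 27.6 years

doubling time = ln(2) / |r| = 0.69315 / 0.0251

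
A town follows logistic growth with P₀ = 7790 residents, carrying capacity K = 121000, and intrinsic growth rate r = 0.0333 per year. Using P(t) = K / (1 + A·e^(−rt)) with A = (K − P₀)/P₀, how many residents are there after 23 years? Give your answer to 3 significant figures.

≈ 15,600 residents

A = (121000 − 7790)/7790 = 14.53273
P(23) = 121000 / (1 + 14.53273·e^(−0.0333·23)) = 121000 / (1 + 14.53273·0.464915)
= 121000 / 7.75649 ≈ 15599.84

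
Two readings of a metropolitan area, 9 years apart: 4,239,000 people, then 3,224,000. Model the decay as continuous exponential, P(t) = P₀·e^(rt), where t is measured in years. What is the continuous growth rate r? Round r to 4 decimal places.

r ≈ -0.0304 per year

3224000 = 4239000 · e^(r·9)
e^(9r) = 3224000/4239000 = 0.76056
r = ln(0.76056) / 9 = -0.2737 / 9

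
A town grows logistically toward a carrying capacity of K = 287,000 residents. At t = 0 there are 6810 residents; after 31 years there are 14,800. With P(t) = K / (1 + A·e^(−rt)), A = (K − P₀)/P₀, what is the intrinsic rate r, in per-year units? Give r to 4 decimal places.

r ≈ 0.0260 per year

A = (287000 − 6810)/6810 = 41.14391
14800 = 287000/(1 + 41.14391·e^(−r·31)) → e^(−31r) = (19.39189 − 1)/41.14391 = 0.447014
r = −ln(0.447014)/31 = 0.80517/31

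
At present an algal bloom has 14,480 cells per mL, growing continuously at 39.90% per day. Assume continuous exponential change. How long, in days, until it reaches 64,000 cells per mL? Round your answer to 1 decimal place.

t ≈ 3.7 days

64000 = 14480 · e^(0.399·t)
t = ln(64000/14480) / 0.399 = ln(4.41989) / 0.399 = 1.48611 / 0.399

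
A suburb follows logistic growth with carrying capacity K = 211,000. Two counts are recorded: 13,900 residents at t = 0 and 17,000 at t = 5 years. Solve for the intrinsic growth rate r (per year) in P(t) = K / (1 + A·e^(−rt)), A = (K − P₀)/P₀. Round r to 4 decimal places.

A = (211000 − 13900)/13900 = 14.17986
17000 = 211000/(1 + 14.17986·e^(−r·5)) → e^(−5r) = (12.41176 − 1)/14.17986 = 0.804787
r = −ln(0.804787)/5 = 0.21718/5

r ≈ 0.0434 per year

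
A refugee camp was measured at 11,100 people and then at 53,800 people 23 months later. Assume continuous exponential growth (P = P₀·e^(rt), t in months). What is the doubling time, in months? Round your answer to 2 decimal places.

r = ln(53800/11100) / 23 = ln(4.84685) / 23 ≈ 0.068623 per month
doubling time = ln 2 / |r| = 0.69315 / 0.068623

doubling time ≈ 10.10 months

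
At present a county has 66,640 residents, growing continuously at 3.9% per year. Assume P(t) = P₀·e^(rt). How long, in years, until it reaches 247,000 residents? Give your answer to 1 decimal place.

247000 = 66640 · e^(0.039·t)
t = ln(247000/66640) / 0.039 = ln(3.70648) / 0.039 = 1.31008 / 0.039

t ≈ 33.6 years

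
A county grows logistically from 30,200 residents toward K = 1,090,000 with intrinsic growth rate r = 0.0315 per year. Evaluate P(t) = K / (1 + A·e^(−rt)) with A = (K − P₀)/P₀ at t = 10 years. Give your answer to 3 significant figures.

A = (1090000 − 30200)/30200 = 35.09272
P(10) = 1090000 / (1 + 35.09272·e^(−0.0315·10)) = 1090000 / (1 + 35.09272·0.729789)
= 1090000 / 26.61027 ≈ 40961.62

≈ 41,000 residents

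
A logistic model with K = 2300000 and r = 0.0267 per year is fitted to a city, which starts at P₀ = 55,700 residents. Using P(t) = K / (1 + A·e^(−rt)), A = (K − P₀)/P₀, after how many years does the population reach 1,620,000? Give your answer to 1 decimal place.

t ≈ 170.9 years

A = (2300000 − 55700)/55700 = 40.29264
1620000 = 2300000/(1 + 40.29264·e^(−0.0267t)) → 1 + 40.29264·e^(−0.0267t) = 1.41975
e^(−0.0267t) = 0.010418 → t = ln(95.99129)/0.0267 = 4.56426/0.0267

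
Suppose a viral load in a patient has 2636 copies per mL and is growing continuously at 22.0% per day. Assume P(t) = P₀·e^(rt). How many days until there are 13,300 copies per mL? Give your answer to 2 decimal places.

t ≈ 7.36 days

13300 = 2636 · e^(0.22·t)
t = ln(13300/2636) / 0.22 = ln(5.04552) / 0.22 = 1.6185 / 0.22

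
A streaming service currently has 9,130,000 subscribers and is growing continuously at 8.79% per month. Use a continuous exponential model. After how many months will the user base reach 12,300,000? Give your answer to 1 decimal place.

t ≈ 3.4 months

12300000 = 9130000 · e^(0.0879·t)
t = ln(12300000/9130000) / 0.0879 = ln(1.34721) / 0.0879 = 0.29803 / 0.0879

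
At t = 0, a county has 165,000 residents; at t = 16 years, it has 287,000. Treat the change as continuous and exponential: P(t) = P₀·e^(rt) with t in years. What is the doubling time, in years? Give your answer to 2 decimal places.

doubling time ≈ 20.04 years

r = ln(287000/165000) / 16 = ln(1.73939) / 16 ≈ 0.034596 per year
doubling time = ln 2 / |r| = 0.69315 / 0.034596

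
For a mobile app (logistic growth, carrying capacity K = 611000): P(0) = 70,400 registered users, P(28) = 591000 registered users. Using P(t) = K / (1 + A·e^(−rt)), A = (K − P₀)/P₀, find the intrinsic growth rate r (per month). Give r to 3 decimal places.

r ≈ 0.194 per month

A = (611000 − 70400)/70400 = 7.67898
591000 = 611000/(1 + 7.67898·e^(−r·28)) → e^(−28r) = (1.03384 − 1)/7.67898 = 0.004407
r = −ln(0.004407)/28 = 5.42457/28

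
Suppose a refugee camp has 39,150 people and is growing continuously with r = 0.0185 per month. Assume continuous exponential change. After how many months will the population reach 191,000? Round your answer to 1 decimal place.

191000 = 39150 · e^(0.0185·t)
t = ln(191000/39150) / 0.0185 = ln(4.87867) / 0.0185 = 1.58487 / 0.0185

t ≈ 85.7 months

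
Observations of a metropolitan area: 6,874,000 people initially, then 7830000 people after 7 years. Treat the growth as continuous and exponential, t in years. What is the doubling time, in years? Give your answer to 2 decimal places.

doubling time ≈ 37.26 years

r = ln(7830000/6874000) / 7 = ln(1.13907) / 7 ≈ 0.018602 per year
doubling time = ln 2 / |r| = 0.69315 / 0.018602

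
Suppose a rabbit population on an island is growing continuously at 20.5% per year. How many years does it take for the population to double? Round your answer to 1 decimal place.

doubling time = ln(2) / |r| = 0.69315 / 0.205

doubling time ≈ 3.4 years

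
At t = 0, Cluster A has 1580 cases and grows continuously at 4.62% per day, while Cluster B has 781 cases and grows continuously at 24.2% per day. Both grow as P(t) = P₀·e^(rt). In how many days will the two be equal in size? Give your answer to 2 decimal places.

t ≈ 3.60 days

1580·e^(0.0462t) = 781·e^(0.242t)
1580/781 = e^((0.242 − 0.0462)t) → ln(2.02305) = 0.1958·t
t = 0.7046 / 0.1958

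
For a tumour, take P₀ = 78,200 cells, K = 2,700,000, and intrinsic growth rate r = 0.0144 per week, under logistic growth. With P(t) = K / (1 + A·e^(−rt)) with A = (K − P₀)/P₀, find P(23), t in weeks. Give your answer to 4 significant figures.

≈ 107,700 cells

A = (2700000 − 78200)/78200 = 33.52685
P(23) = 2700000 / (1 + 33.52685·e^(−0.0144·23)) = 2700000 / (1 + 33.52685·0.718062)
= 2700000 / 25.07434 ≈ 107679.78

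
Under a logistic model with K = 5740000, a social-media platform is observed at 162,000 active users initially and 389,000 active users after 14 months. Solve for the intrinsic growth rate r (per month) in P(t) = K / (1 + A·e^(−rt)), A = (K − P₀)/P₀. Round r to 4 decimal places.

r ≈ 0.0655 per month

A = (5740000 − 162000)/162000 = 34.4321
389000 = 5740000/(1 + 34.4321·e^(−r·14)) → e^(−14r) = (14.75578 − 1)/34.4321 = 0.399505
r = −ln(0.399505)/14 = 0.91753/14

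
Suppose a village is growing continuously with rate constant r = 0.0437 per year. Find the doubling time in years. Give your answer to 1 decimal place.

doubling time ≈ 15.9 years

doubling time = ln(2) / |r| = 0.69315 / 0.0437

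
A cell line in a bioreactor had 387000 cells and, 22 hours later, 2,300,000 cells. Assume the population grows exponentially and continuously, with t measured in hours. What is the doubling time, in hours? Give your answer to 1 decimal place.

doubling time ≈ 8.6 hours

r = ln(2300000/387000) / 22 = ln(5.94315) / 22 ≈ 0.081011 per hour
doubling time = ln 2 / |r| = 0.69315 / 0.081011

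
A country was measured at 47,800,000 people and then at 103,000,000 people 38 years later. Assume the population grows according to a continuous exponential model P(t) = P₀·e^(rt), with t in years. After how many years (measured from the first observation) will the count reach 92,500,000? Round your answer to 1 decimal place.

r = ln(103000000/47800000) / 38 ≈ 0.020203 per year
t = ln(92500000/47800000) / r = 0.66018 / 0.020203 ≈ 32.678

t ≈ 32.7 years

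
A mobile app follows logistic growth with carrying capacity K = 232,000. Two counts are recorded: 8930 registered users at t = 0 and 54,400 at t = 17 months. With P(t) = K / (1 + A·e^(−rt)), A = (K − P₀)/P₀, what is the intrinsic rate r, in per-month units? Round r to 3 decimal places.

r ≈ 0.120 per month

A = (232000 − 8930)/8930 = 24.97984
54400 = 232000/(1 + 24.97984·e^(−r·17)) → e^(−17r) = (4.26471 − 1)/24.97984 = 0.130694
r = −ln(0.130694)/17 = 2.0349/17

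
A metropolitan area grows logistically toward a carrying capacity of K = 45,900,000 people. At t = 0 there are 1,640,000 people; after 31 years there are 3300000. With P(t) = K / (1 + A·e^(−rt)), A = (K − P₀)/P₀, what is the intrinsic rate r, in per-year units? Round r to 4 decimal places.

r ≈ 0.0238 per year

A = (45900000 − 1640000)/1640000 = 26.9878
3300000 = 45900000/(1 + 26.9878·e^(−r·31)) → e^(−31r) = (13.90909 − 1)/26.9878 = 0.478331
r = −ln(0.478331)/31 = 0.73745/31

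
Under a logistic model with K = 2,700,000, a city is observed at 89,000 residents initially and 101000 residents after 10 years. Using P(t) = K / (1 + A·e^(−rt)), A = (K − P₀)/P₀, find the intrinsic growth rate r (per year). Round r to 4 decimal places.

r ≈ 0.0131 per year

A = (2700000 − 89000)/89000 = 29.33708
101000 = 2700000/(1 + 29.33708·e^(−r·10)) → e^(−10r) = (26.73267 − 1)/29.33708 = 0.877138
r = −ln(0.877138)/10 = 0.13109/10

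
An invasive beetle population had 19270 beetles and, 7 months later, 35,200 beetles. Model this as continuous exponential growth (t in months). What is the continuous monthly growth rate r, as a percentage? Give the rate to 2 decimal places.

r ≈ 8.61% per month

35200 = 19270 · e^(r·7)
e^(7r) = 35200/19270 = 1.82667
r = ln(1.82667) / 7 = 0.6025 / 7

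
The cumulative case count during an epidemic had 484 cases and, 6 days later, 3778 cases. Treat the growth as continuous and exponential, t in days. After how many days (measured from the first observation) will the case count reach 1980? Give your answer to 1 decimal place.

r = ln(3778/484) / 6 ≈ 0.342478 per day
t = ln(1980/484) / r = 1.40877 / 0.342478 ≈ 4.113

t ≈ 4.1 days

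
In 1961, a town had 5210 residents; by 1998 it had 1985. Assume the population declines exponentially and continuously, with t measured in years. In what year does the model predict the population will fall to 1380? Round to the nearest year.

r = ln(1985/5210) / 37 = -0.96496/37 ≈ -0.02608 per year
t = ln(1380/5210) / r = -1.3285/-0.02608 ≈ 50.94 years after 1961

year 2012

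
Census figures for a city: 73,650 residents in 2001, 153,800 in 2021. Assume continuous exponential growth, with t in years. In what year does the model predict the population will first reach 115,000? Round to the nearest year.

r = ln(153800/73650) / 20 = 0.73633/20 ≈ 0.036816 per year
t = ln(115000/73650) / r = 0.44561/0.036816 ≈ 12.1 years after 2001

year 2013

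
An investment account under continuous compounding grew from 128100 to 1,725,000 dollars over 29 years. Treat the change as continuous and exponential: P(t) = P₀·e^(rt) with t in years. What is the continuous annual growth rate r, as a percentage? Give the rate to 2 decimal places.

r ≈ 8.97% per year

1725000 = 128100 · e^(r·29)
e^(29r) = 1725000/128100 = 13.46604
r = ln(13.46604) / 29 = 2.60017 / 29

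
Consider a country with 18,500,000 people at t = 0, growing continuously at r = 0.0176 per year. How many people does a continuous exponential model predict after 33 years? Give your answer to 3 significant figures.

≈ 33,100,000 people

P(33) = 18500000 · e^(0.0176·33) = 18500000 · e^(0.5808)
= 18500000 · 1.78747 ≈ 33068154.91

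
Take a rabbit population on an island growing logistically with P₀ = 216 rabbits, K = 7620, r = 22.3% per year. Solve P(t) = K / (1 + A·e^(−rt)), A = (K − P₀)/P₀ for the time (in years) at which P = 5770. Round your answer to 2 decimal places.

t ≈ 20.95 years

A = (7620 − 216)/216 = 34.27778
5770 = 7620/(1 + 34.27778·e^(−0.223t)) → 1 + 34.27778·e^(−0.223t) = 1.32062
e^(−0.223t) = 0.009354 → t = ln(106.90961)/0.223 = 4.67198/0.223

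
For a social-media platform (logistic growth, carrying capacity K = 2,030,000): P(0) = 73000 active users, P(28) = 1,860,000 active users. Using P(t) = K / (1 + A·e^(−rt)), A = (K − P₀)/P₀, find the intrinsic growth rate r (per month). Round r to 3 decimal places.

r ≈ 0.203 per month

A = (2030000 − 73000)/73000 = 26.80822
1860000 = 2030000/(1 + 26.80822·e^(−r·28)) → e^(−28r) = (1.0914 − 1)/26.80822 = 0.003409
r = −ln(0.003409)/28 = 5.68124/28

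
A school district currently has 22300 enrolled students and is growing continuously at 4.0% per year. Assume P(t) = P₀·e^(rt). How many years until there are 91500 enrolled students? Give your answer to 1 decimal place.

t ≈ 35.3 years

91500 = 22300 · e^(0.04·t)
t = ln(91500/22300) / 0.04 = ln(4.10314) / 0.04 = 1.41175 / 0.04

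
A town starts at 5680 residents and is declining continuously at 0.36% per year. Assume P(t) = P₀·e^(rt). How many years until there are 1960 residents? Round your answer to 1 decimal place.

1960 = 5680 · e^(-0.0036·t)
t = ln(1960/5680) / -0.0036 = ln(0.34507) / -0.0036 = -1.06401 / -0.0036

t ≈ 295.6 years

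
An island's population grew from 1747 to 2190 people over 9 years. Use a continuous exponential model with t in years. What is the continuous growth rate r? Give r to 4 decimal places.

2190 = 1747 · e^(r·9)
e^(9r) = 2190/1747 = 1.25358
r = ln(1.25358) / 9 = 0.226 / 9

r ≈ 0.0251 per year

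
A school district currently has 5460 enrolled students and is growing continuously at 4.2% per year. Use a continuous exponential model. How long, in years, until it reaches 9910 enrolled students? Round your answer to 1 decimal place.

9910 = 5460 · e^(0.042·t)
t = ln(9910/5460) / 0.042 = ln(1.81502) / 0.042 = 0.5961 / 0.042

t ≈ 14.2 years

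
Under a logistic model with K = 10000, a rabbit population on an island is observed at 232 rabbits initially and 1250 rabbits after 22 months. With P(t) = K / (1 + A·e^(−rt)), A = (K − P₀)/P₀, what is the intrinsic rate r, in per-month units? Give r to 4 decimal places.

r ≈ 0.0816 per month

A = (10000 − 232)/232 = 42.10345
1250 = 10000/(1 + 42.10345·e^(−r·22)) → e^(−22r) = (8 − 1)/42.10345 = 0.166257
r = −ln(0.166257)/22 = 1.79422/22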